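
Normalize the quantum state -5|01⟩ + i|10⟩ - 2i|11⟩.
-0.9129|01⟩ + 0.1826i|10⟩ - 0.3651i|11⟩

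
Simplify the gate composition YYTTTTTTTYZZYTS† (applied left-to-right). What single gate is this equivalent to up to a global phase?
S†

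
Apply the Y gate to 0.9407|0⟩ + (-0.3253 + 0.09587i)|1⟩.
(0.09587 + 0.3253i)|0⟩ + 0.9407i|1⟩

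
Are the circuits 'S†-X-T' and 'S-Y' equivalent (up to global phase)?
No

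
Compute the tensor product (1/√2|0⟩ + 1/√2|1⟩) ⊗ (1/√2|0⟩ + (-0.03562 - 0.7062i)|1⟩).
1/2|00⟩ + (-0.02519 - 0.4994i)|01⟩ + 1/2|10⟩ + (-0.02519 - 0.4994i)|11⟩

amp(|b₁b₂…⟩) = product of the factor amplitudes for bits b₁, b₂, …; only kets whose every factor amplitude is nonzero survive.
|00⟩: (1/√2)(1/√2) = 1/2
|01⟩: (1/√2)(-0.03562 - 0.7062i) = (-0.02519 - 0.4994i)
|10⟩: (1/√2)(1/√2) = 1/2
|11⟩: (1/√2)(-0.03562 - 0.7062i) = (-0.02519 - 0.4994i)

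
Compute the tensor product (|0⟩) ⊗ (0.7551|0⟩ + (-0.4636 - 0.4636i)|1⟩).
0.7551|00⟩ + (-0.4636 - 0.4636i)|01⟩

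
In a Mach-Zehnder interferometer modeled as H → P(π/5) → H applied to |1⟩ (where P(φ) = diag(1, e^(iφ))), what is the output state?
(0.09549 - 0.2939i)|0⟩ + (0.9045 + 0.2939i)|1⟩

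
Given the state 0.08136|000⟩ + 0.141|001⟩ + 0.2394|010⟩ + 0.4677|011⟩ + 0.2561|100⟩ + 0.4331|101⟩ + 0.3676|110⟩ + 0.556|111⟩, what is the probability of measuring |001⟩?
0.01988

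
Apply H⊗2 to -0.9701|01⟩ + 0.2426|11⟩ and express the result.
-0.3638|00⟩ + 0.3638|01⟩ - 0.6064|10⟩ + 0.6064|11⟩

H⊗2 gives amp(|y⟩) = (1/2) Σ_x (−1)^(x·y) amp(|x⟩), where x·y is the number of positions in which both x and y have a 1.
|00⟩: (-0.9701 + 0.2426)/2 = -0.3638
|01⟩: (0.9701 - 0.2426)/2 = 0.3638
|10⟩: (-0.9701 - 0.2426)/2 = -0.6064
|11⟩: (0.9701 + 0.2426)/2 = 0.6064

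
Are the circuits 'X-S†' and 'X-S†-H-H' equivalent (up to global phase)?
Yes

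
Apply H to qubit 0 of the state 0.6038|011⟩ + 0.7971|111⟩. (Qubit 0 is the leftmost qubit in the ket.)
0.9906|011⟩ - 0.1367|111⟩

H on qubit 0 mixes each pair of kets that differ only in qubit 0: amplitudes (a, b) of (|…0…⟩, |…1…⟩) become ((a + b)/√2, (a − b)/√2). Kets absent from the input have amplitude 0.
(|011⟩, |111⟩): (a, b) = (0.6038, 0.7971) → (0.9906, -0.1367)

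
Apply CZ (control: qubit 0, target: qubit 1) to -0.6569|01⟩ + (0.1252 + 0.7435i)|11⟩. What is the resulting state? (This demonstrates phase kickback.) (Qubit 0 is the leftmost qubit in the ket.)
-0.6569|01⟩ + (-0.1252 - 0.7435i)|11⟩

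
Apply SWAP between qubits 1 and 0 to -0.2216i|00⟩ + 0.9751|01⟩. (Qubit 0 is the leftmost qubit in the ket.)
-0.2216i|00⟩ + 0.9751|10⟩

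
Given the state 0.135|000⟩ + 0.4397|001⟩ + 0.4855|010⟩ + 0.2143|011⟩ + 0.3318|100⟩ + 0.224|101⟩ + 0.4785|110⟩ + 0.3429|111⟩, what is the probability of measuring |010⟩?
0.2357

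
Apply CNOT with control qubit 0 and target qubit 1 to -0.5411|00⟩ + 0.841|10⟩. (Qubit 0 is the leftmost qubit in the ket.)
-0.5411|00⟩ + 0.841|11⟩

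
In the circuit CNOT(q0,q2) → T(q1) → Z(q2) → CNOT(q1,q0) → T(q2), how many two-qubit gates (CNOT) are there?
2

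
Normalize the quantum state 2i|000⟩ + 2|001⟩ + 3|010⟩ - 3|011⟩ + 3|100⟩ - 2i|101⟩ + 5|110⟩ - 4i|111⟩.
0.2236i|000⟩ + 0.2236|001⟩ + 0.3354|010⟩ - 0.3354|011⟩ + 0.3354|100⟩ - 0.2236i|101⟩ + 0.559|110⟩ - (1/√5)i|111⟩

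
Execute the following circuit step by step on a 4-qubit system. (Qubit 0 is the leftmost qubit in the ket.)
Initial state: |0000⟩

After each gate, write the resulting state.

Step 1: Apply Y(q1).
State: i|0100⟩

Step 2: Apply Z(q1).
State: -i|0100⟩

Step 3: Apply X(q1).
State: -i|0000⟩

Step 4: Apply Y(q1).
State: |0100⟩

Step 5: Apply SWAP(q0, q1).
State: |1000⟩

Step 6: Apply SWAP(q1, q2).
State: |1000⟩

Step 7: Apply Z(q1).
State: |1000⟩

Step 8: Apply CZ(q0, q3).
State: |1000⟩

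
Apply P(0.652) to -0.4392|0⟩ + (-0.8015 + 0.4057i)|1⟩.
-0.4392|0⟩ + (-0.8833 - 0.1639i)|1⟩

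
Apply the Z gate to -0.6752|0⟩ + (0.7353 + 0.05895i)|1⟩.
-0.6752|0⟩ + (-0.7353 - 0.05895i)|1⟩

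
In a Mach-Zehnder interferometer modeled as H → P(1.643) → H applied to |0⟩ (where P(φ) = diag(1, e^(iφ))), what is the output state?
(0.4639 + 0.4987i)|0⟩ + (0.5361 - 0.4987i)|1⟩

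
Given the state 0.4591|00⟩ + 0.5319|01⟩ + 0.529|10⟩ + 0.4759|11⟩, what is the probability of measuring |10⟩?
0.2798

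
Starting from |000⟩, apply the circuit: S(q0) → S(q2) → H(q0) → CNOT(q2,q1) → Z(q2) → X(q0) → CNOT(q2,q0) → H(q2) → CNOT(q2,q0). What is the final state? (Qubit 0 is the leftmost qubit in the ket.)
1/2|000⟩ + 1/2|001⟩ + 1/2|100⟩ + 1/2|101⟩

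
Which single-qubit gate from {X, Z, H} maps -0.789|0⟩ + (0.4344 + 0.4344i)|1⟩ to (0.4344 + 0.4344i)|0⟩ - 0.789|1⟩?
X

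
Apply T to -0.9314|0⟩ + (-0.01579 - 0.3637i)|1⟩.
-0.9314|0⟩ + (0.246 - 0.2683i)|1⟩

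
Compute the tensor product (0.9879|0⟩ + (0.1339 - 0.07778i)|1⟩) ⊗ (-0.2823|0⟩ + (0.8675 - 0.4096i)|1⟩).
-0.2789|00⟩ + (0.857 - 0.4046i)|01⟩ + (-0.0378 + 0.02196i)|10⟩ + (0.0843 - 0.1223i)|11⟩

amp(|b₁b₂…⟩) = product of the factor amplitudes for bits b₁, b₂, …; only kets whose every factor amplitude is nonzero survive.
|00⟩: (0.9879)(-0.2823) = -0.2789
|01⟩: (0.9879)(0.8675 - 0.4096i) = (0.857 - 0.4046i)
|10⟩: (0.1339 - 0.07778i)(-0.2823) = (-0.0378 + 0.02196i)
|11⟩: (0.1339 - 0.07778i)(0.8675 - 0.4096i) = (0.0843 - 0.1223i)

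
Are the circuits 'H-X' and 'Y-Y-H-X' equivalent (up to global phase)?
Yes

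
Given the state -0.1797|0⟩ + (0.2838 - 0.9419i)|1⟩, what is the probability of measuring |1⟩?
0.9677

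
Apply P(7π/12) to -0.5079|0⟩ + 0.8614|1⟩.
-0.5079|0⟩ + (-0.2229 + 0.832i)|1⟩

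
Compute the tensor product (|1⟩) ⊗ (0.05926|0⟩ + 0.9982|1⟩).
0.05926|10⟩ + 0.9982|11⟩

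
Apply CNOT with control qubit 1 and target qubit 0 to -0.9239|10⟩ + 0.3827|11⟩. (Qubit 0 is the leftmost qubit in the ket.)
0.3827|01⟩ - 0.9239|10⟩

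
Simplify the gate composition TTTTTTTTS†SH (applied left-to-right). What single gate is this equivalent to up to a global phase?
H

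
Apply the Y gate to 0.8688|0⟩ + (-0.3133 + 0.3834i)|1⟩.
(0.3834 + 0.3133i)|0⟩ + 0.8688i|1⟩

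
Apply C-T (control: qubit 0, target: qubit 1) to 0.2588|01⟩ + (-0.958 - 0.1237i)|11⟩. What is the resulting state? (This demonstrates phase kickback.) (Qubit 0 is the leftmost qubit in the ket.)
0.2588|01⟩ + (-0.5899 - 0.7649i)|11⟩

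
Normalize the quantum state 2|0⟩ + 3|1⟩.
0.5547|0⟩ + 0.8321|1⟩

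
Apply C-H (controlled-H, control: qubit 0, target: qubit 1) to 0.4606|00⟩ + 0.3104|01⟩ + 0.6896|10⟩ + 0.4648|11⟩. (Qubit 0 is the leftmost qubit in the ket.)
0.4606|00⟩ + 0.3104|01⟩ + 0.8163|10⟩ + 0.159|11⟩

C-H leaves the control-|0⟩ kets |00⟩, |01⟩ unchanged and applies H to qubit 1 on the control-|1⟩ pair (|10⟩, |11⟩).
H = [[1/√2, 1/√2], [1/√2, -1/√2]].
With a = amp(|10⟩) = 0.6896 and b = amp(|11⟩) = 0.4648:
new amp(|10⟩) = (1/√2)·a + (1/√2)·b = 0.8163
new amp(|11⟩) = (1/√2)·a + (-1/√2)·b = 0.159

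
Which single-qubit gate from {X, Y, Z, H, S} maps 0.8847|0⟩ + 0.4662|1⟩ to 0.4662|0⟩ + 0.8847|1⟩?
X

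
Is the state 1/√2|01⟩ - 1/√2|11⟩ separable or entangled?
Separable

Writing the state as a|00⟩ + b|01⟩ + c|10⟩ + d|11⟩, it is a product state iff ad − bc = 0.
Here (a, b, c, d) = (0, 1/√2, 0, -1/√2): ad − bc = (0)(-1/√2) − (1/√2)(0) = 0, so the state is separable.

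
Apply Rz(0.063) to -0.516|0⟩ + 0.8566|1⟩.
(-0.5157 + 0.01625i)|0⟩ + (0.8562 + 0.02698i)|1⟩

Rz(0.063) = [[e^(−iθ/2), 0], [0, e^(iθ/2)]] with e^(±iθ/2) = cos(θ/2) ± i·sin(θ/2); θ = 0.063, cos(θ/2) ≈ 0.999504, sin(θ/2) ≈ 0.0314948.
With a = amp(|0⟩) = -0.516 and b = amp(|1⟩) = 0.8566:
new amp(|0⟩) = (0.999504 - 0.0314948i)·a = (-0.5157 + 0.01625i)
new amp(|1⟩) = (0.999504 + 0.0314948i)·b = (0.8562 + 0.02698i)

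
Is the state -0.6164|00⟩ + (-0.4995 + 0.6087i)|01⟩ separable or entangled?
Separable

Writing the state as a|00⟩ + b|01⟩ + c|10⟩ + d|11⟩, it is a product state iff ad − bc = 0.
Here (a, b, c, d) = (-0.6164, (-0.4995 + 0.6087i), 0, 0): ad − bc = (-0.6164)(0) − (-0.4995 + 0.6087i)(0) = 0, so the state is separable.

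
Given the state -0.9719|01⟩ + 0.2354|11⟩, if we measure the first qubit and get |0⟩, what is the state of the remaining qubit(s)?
-|1⟩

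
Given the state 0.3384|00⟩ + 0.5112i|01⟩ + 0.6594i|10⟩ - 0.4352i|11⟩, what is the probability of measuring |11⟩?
0.1894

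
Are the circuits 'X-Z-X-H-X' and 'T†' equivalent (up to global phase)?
No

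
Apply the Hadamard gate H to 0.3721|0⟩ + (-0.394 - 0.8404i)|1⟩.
(-0.01549 - 0.5943i)|0⟩ + (0.5417 + 0.5943i)|1⟩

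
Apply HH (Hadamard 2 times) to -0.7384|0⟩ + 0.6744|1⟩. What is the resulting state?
-0.7384|0⟩ + 0.6744|1⟩

H² = I, so an even number of Hadamards cancels: H^2 = I and the state is unchanged.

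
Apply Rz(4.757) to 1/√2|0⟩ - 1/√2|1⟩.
(-0.511 - 0.4887i)|0⟩ + (0.511 - 0.4887i)|1⟩

Rz(4.757) = [[e^(−iθ/2), 0], [0, e^(iθ/2)]] with e^(±iθ/2) = cos(θ/2) ± i·sin(θ/2); θ = 4.757, cos(θ/2) ≈ -0.722702, sin(θ/2) ≈ 0.69116.
With a = amp(|0⟩) = 1/√2 and b = amp(|1⟩) = -1/√2:
new amp(|0⟩) = (-0.722702 - 0.69116i)·a = (-0.511 - 0.4887i)
new amp(|1⟩) = (-0.722702 + 0.69116i)·b = (0.511 - 0.4887i)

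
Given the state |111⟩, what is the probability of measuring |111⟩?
1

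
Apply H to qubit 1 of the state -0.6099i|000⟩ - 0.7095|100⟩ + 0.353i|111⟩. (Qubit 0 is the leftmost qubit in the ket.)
-0.4313i|000⟩ - 0.4313i|010⟩ - 0.5017|100⟩ + 0.2496i|101⟩ - 0.5017|110⟩ - 0.2496i|111⟩

H on qubit 1 mixes each pair of kets that differ only in qubit 1: amplitudes (a, b) of (|…0…⟩, |…1…⟩) become ((a + b)/√2, (a − b)/√2). Kets absent from the input have amplitude 0.
(|000⟩, |010⟩): (a, b) = (-0.6099i, 0) → (-0.4313i, -0.4313i)
(|100⟩, |110⟩): (a, b) = (-0.7095, 0) → (-0.5017, -0.5017)
(|101⟩, |111⟩): (a, b) = (0, 0.353i) → (0.2496i, -0.2496i)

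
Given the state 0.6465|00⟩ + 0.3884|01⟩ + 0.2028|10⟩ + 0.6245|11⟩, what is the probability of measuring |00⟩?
0.418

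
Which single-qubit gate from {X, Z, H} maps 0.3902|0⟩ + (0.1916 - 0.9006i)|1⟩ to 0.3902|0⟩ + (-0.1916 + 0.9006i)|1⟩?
Z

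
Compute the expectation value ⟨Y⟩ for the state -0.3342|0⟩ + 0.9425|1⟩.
0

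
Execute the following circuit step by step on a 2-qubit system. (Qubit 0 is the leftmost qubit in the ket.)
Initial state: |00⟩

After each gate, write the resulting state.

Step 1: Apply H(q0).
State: 1/√2|00⟩ + 1/√2|10⟩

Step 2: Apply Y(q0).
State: -(1/√2)i|00⟩ + (1/√2)i|10⟩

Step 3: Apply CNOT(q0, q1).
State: -(1/√2)i|00⟩ + (1/√2)i|11⟩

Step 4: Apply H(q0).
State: -(1/2)i|00⟩ + (1/2)i|01⟩ - (1/2)i|10⟩ - (1/2)i|11⟩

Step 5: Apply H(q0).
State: -(1/√2)i|00⟩ + (1/√2)i|11⟩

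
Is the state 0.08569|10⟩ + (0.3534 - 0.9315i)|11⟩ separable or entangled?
Separable

Writing the state as a|00⟩ + b|01⟩ + c|10⟩ + d|11⟩, it is a product state iff ad − bc = 0.
Here (a, b, c, d) = (0, 0, 0.08569, (0.3534 - 0.9315i)): ad − bc = (0)(0.3534 - 0.9315i) − (0)(0.08569) = 0, so the state is separable.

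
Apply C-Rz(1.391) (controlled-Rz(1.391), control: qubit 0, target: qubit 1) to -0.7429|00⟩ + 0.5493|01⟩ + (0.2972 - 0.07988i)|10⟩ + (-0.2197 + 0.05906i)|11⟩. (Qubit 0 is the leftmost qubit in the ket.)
-0.7429|00⟩ + 0.5493|01⟩ + (0.177 - 0.2518i)|10⟩ + (-0.2065 - 0.09543i)|11⟩

C-Rz(1.391) leaves the control-|0⟩ kets |00⟩, |01⟩ unchanged and applies Rz(1.391) to qubit 1 on the control-|1⟩ pair (|10⟩, |11⟩).
Rz(1.391) = [[e^(−iθ/2), 0], [0, e^(iθ/2)]] with e^(±iθ/2) = cos(θ/2) ± i·sin(θ/2); θ = 1.391, cos(θ/2) ≈ 0.767733, sin(θ/2) ≈ 0.640769.
With a = amp(|10⟩) = (0.2972 - 0.07988i) and b = amp(|11⟩) = (-0.2197 + 0.05906i):
new amp(|10⟩) = (0.767733 - 0.640769i)·a = (0.177 - 0.2518i)
new amp(|11⟩) = (0.767733 + 0.640769i)·b = (-0.2065 - 0.09543i)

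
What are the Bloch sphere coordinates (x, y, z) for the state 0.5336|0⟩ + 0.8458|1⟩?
(0.9026, 0, -0.4306)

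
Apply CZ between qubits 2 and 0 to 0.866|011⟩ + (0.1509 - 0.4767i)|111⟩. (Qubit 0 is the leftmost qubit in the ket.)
0.866|011⟩ + (-0.1509 + 0.4767i)|111⟩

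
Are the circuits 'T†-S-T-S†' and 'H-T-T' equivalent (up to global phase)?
No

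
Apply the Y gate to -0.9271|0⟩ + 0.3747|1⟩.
-0.3747i|0⟩ - 0.9271i|1⟩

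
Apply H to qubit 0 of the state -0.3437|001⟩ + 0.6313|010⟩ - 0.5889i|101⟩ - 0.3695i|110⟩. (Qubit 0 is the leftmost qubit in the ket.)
(-0.243 - 0.4164i)|001⟩ + (0.4464 - 0.2613i)|010⟩ + (-0.243 + 0.4164i)|101⟩ + (0.4464 + 0.2613i)|110⟩

H on qubit 0 mixes each pair of kets that differ only in qubit 0: amplitudes (a, b) of (|…0…⟩, |…1…⟩) become ((a + b)/√2, (a − b)/√2). Kets absent from the input have amplitude 0.
(|001⟩, |101⟩): (a, b) = (-0.3437, -0.5889i) → ((-0.243 - 0.4164i), (-0.243 + 0.4164i))
(|010⟩, |110⟩): (a, b) = (0.6313, -0.3695i) → ((0.4464 - 0.2613i), (0.4464 + 0.2613i))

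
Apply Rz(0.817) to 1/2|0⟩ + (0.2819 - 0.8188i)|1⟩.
(0.4589 - 0.1986i)|0⟩ + (0.584 - 0.6394i)|1⟩

Rz(0.817) = [[e^(−iθ/2), 0], [0, e^(iθ/2)]] with e^(±iθ/2) = cos(θ/2) ± i·sin(θ/2); θ = 0.817, cos(θ/2) ≈ 0.917718, sin(θ/2) ≈ 0.397233.
With a = amp(|0⟩) = 1/2 and b = amp(|1⟩) = (0.2819 - 0.8188i):
new amp(|0⟩) = (0.917718 - 0.397233i)·a = (0.4589 - 0.1986i)
new amp(|1⟩) = (0.917718 + 0.397233i)·b = (0.584 - 0.6394i)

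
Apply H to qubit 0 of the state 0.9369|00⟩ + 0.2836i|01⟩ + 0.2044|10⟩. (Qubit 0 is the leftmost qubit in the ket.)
0.807|00⟩ + 0.2005i|01⟩ + 0.518|10⟩ + 0.2005i|11⟩

H on qubit 0 mixes each pair of kets that differ only in qubit 0: amplitudes (a, b) of (|…0…⟩, |…1…⟩) become ((a + b)/√2, (a − b)/√2). Kets absent from the input have amplitude 0.
(|00⟩, |10⟩): (a, b) = (0.9369, 0.2044) → (0.807, 0.518)
(|01⟩, |11⟩): (a, b) = (0.2836i, 0) → (0.2005i, 0.2005i)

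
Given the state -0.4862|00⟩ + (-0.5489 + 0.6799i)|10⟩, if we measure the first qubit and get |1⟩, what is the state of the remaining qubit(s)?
(-0.6282 + 0.7781i)|0⟩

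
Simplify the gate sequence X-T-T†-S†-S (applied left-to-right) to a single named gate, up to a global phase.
X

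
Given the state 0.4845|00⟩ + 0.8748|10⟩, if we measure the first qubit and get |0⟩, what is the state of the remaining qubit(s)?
|0⟩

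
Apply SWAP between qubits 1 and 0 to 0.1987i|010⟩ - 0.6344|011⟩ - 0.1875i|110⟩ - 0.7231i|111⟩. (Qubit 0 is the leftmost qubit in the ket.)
0.1987i|100⟩ - 0.6344|101⟩ - 0.1875i|110⟩ - 0.7231i|111⟩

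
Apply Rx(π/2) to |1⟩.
-(1/√2)i|0⟩ + 1/√2|1⟩

Rx(π/2) = [[cos(θ/2), −i·sin(θ/2)], [−i·sin(θ/2), cos(θ/2)]]; θ = π/2, cos(θ/2) ≈ 0.707107, sin(θ/2) ≈ 0.707107.
With a = amp(|0⟩) = 0 and b = amp(|1⟩) = 1:
new amp(|0⟩) = (0.707107)·a + (-0.707107i)·b = -(1/√2)i
new amp(|1⟩) = (-0.707107i)·a + (0.707107)·b = 1/√2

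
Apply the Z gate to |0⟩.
|0⟩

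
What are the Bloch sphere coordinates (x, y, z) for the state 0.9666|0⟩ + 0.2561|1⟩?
(0.4951, 0, 0.8687)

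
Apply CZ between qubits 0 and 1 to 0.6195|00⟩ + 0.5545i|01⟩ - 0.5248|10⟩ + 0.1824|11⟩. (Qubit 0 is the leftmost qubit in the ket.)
0.6195|00⟩ + 0.5545i|01⟩ - 0.5248|10⟩ - 0.1824|11⟩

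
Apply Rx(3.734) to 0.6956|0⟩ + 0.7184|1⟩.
(-0.203 - 0.6871i)|0⟩ + (-0.2097 - 0.6653i)|1⟩

Rx(3.734) = [[cos(θ/2), −i·sin(θ/2)], [−i·sin(θ/2), cos(θ/2)]]; θ = 3.734, cos(θ/2) ≈ -0.291891, sin(θ/2) ≈ 0.956451.
With a = amp(|0⟩) = 0.6956 and b = amp(|1⟩) = 0.7184:
new amp(|0⟩) = (-0.291891)·a + (-0.956451i)·b = (-0.203 - 0.6871i)
new amp(|1⟩) = (-0.956451i)·a + (-0.291891)·b = (-0.2097 - 0.6653i)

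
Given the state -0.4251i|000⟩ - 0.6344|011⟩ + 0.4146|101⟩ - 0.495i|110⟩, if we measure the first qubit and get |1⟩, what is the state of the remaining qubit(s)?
0.6421|01⟩ - 0.7666i|10⟩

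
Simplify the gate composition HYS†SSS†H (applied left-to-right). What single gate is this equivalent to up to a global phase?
Y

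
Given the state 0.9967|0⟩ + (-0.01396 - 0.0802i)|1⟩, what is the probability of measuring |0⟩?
0.9934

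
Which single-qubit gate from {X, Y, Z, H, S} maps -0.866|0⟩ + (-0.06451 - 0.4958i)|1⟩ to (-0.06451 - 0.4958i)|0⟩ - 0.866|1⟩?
X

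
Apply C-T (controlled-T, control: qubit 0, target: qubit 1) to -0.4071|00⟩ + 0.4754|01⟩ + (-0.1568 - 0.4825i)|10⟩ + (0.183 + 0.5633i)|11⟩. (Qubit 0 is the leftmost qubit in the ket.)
-0.4071|00⟩ + 0.4754|01⟩ + (-0.1568 - 0.4825i)|10⟩ + (-0.2689 + 0.5277i)|11⟩

C-T leaves the control-|0⟩ kets |00⟩, |01⟩ unchanged and applies T to qubit 1 on the control-|1⟩ pair (|10⟩, |11⟩).
T = [[1, 0], [0, (1/√2 + (1/√2)i)]].
With a = amp(|10⟩) = (-0.1568 - 0.4825i) and b = amp(|11⟩) = (0.183 + 0.5633i):
new amp(|10⟩) = (1)·a = (-0.1568 - 0.4825i)
new amp(|11⟩) = (1/√2 + (1/√2)i)·b = (-0.2689 + 0.5277i)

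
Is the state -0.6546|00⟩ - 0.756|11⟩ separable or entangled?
Entangled

Writing the state as a|00⟩ + b|01⟩ + c|10⟩ + d|11⟩, it is a product state iff ad − bc = 0.
Here (a, b, c, d) = (-0.6546, 0, 0, -0.756): ad − bc = (-0.6546)(-0.756) − (0)(0) = 0.4949 ≠ 0, so the state is entangled.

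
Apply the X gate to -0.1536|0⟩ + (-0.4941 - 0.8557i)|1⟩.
(-0.4941 - 0.8557i)|0⟩ - 0.1536|1⟩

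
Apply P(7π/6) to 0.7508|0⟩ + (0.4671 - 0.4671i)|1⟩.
0.7508|0⟩ + (-0.6381 + 0.171i)|1⟩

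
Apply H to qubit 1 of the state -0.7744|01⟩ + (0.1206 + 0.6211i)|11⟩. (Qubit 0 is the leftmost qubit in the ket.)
-0.5476|00⟩ + 0.5476|01⟩ + (0.08528 + 0.4392i)|10⟩ + (-0.08528 - 0.4392i)|11⟩

H on qubit 1 mixes each pair of kets that differ only in qubit 1: amplitudes (a, b) of (|…0…⟩, |…1…⟩) become ((a + b)/√2, (a − b)/√2). Kets absent from the input have amplitude 0.
(|00⟩, |01⟩): (a, b) = (0, -0.7744) → (-0.5476, 0.5476)
(|10⟩, |11⟩): (a, b) = (0, (0.1206 + 0.6211i)) → ((0.08528 + 0.4392i), (-0.08528 - 0.4392i))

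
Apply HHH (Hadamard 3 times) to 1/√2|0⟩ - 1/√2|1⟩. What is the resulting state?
|1⟩

H² = I, so H^3 = H: a single Hadamard. With (a, b) = (1/√2, -1/√2), H gives ((a + b)/√2, (a − b)/√2) = (0, 1).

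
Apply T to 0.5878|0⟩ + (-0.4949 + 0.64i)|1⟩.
0.5878|0⟩ + (-0.8025 + 0.1026i)|1⟩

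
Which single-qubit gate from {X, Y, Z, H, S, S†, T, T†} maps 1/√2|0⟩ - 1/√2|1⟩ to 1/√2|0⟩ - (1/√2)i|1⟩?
S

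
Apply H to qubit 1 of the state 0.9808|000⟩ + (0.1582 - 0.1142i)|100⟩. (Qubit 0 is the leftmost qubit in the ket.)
0.6935|000⟩ + 0.6935|010⟩ + (0.1119 - 0.08075i)|100⟩ + (0.1119 - 0.08075i)|110⟩

H on qubit 1 mixes each pair of kets that differ only in qubit 1: amplitudes (a, b) of (|…0…⟩, |…1…⟩) become ((a + b)/√2, (a − b)/√2). Kets absent from the input have amplitude 0.
(|000⟩, |010⟩): (a, b) = (0.9808, 0) → (0.6935, 0.6935)
(|100⟩, |110⟩): (a, b) = ((0.1582 - 0.1142i), 0) → ((0.1119 - 0.08075i), (0.1119 - 0.08075i))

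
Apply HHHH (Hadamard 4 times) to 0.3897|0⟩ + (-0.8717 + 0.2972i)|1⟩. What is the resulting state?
0.3897|0⟩ + (-0.8717 + 0.2972i)|1⟩

H² = I, so an even number of Hadamards cancels: H^4 = I and the state is unchanged.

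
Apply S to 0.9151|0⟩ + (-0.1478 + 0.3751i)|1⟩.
0.9151|0⟩ + (-0.3751 - 0.1478i)|1⟩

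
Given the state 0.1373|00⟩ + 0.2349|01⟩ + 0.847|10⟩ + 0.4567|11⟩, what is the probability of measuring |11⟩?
0.2086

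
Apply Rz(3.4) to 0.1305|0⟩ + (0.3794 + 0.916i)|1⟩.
(-0.01681 - 0.1294i)|0⟩ + (-0.9572 + 0.2582i)|1⟩

Rz(3.4) = [[e^(−iθ/2), 0], [0, e^(iθ/2)]] with e^(±iθ/2) = cos(θ/2) ± i·sin(θ/2); θ = 3.4, cos(θ/2) ≈ -0.128844, sin(θ/2) ≈ 0.991665.
With a = amp(|0⟩) = 0.1305 and b = amp(|1⟩) = (0.3794 + 0.916i):
new amp(|0⟩) = (-0.128844 - 0.991665i)·a = (-0.01681 - 0.1294i)
new amp(|1⟩) = (-0.128844 + 0.991665i)·b = (-0.9572 + 0.2582i)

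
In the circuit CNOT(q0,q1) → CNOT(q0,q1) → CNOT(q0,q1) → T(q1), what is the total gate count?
4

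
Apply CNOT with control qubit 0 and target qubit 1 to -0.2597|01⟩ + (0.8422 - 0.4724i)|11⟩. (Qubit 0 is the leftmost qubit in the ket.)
-0.2597|01⟩ + (0.8422 - 0.4724i)|10⟩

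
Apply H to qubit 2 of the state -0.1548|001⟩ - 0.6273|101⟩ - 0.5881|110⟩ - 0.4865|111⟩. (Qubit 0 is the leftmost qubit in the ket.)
-0.1095|000⟩ + 0.1095|001⟩ - 0.4436|100⟩ + 0.4436|101⟩ - 0.7599|110⟩ - 0.07184|111⟩

H on qubit 2 mixes each pair of kets that differ only in qubit 2: amplitudes (a, b) of (|…0…⟩, |…1…⟩) become ((a + b)/√2, (a − b)/√2). Kets absent from the input have amplitude 0.
(|000⟩, |001⟩): (a, b) = (0, -0.1548) → (-0.1095, 0.1095)
(|100⟩, |101⟩): (a, b) = (0, -0.6273) → (-0.4436, 0.4436)
(|110⟩, |111⟩): (a, b) = (-0.5881, -0.4865) → (-0.7599, -0.07184)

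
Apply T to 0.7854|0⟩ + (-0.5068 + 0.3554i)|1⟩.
0.7854|0⟩ + (-0.6097 - 0.1071i)|1⟩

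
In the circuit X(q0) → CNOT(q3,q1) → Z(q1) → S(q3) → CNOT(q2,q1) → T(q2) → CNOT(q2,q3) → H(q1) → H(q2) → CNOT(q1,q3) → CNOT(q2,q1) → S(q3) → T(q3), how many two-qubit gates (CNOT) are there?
5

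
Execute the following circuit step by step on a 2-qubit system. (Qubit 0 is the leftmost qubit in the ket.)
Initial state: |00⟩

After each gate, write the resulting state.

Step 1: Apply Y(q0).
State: i|10⟩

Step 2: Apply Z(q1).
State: i|10⟩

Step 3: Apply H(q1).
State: (1/√2)i|10⟩ + (1/√2)i|11⟩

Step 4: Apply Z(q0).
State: -(1/√2)i|10⟩ - (1/√2)i|11⟩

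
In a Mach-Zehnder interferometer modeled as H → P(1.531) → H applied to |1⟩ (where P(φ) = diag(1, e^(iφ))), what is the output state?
(0.4801 - 0.4996i)|0⟩ + (0.5199 + 0.4996i)|1⟩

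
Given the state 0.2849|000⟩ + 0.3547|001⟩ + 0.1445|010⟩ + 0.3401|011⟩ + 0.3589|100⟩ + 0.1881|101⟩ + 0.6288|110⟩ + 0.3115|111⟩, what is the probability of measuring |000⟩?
0.08117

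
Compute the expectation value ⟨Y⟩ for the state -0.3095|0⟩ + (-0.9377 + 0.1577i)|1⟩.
-0.09762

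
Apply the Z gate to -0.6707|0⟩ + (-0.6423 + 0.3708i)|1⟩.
-0.6707|0⟩ + (0.6423 - 0.3708i)|1⟩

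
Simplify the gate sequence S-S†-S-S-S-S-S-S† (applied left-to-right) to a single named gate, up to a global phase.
I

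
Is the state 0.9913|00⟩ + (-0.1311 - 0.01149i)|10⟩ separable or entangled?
Separable

Writing the state as a|00⟩ + b|01⟩ + c|10⟩ + d|11⟩, it is a product state iff ad − bc = 0.
Here (a, b, c, d) = (0.9913, 0, (-0.1311 - 0.01149i), 0): ad − bc = (0.9913)(0) − (0)(-0.1311 - 0.01149i) = 0, so the state is separable.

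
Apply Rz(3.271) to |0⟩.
(-0.06466 - 0.9979i)|0⟩

Rz(3.271) = [[e^(−iθ/2), 0], [0, e^(iθ/2)]] with e^(±iθ/2) = cos(θ/2) ± i·sin(θ/2); θ = 3.271, cos(θ/2) ≈ -0.0646585, sin(θ/2) ≈ 0.997907.
With a = amp(|0⟩) = 1 and b = amp(|1⟩) = 0:
new amp(|0⟩) = (-0.0646585 - 0.997907i)·a = (-0.06466 - 0.9979i)
new amp(|1⟩) = (-0.0646585 + 0.997907i)·b = 0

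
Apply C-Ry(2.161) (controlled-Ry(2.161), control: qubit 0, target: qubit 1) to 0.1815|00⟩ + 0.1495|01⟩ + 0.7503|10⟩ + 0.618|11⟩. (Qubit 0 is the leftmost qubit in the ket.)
0.1815|00⟩ + 0.1495|01⟩ - 0.1919|10⟩ + 0.9529|11⟩

C-Ry(2.161) leaves the control-|0⟩ kets |00⟩, |01⟩ unchanged and applies Ry(2.161) to qubit 1 on the control-|1⟩ pair (|10⟩, |11⟩).
Ry(2.161) = [[cos(θ/2), −sin(θ/2)], [sin(θ/2), cos(θ/2)]]; θ = 2.161, cos(θ/2) ≈ 0.470887, sin(θ/2) ≈ 0.882193.
With a = amp(|10⟩) = 0.7503 and b = amp(|11⟩) = 0.618:
new amp(|10⟩) = (0.470887)·a + (-0.882193)·b = -0.1919
new amp(|11⟩) = (0.882193)·a + (0.470887)·b = 0.9529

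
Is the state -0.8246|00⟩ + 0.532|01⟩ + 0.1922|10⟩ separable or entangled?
Entangled

Writing the state as a|00⟩ + b|01⟩ + c|10⟩ + d|11⟩, it is a product state iff ad − bc = 0.
Here (a, b, c, d) = (-0.8246, 0.532, 0.1922, 0): ad − bc = (-0.8246)(0) − (0.532)(0.1922) = -0.1023 ≠ 0, so the state is entangled.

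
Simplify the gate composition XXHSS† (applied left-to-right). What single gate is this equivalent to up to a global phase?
H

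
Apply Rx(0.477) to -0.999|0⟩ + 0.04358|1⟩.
(-0.9707 - 0.0103i)|0⟩ + (0.04235 + 0.236i)|1⟩

Rx(0.477) = [[cos(θ/2), −i·sin(θ/2)], [−i·sin(θ/2), cos(θ/2)]]; θ = 0.477, cos(θ/2) ≈ 0.971693, sin(θ/2) ≈ 0.236245.
With a = amp(|0⟩) = -0.999 and b = amp(|1⟩) = 0.04358:
new amp(|0⟩) = (0.971693)·a + (-0.236245i)·b = (-0.9707 - 0.0103i)
new amp(|1⟩) = (-0.236245i)·a + (0.971693)·b = (0.04235 + 0.236i)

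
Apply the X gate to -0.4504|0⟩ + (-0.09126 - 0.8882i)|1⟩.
(-0.09126 - 0.8882i)|0⟩ - 0.4504|1⟩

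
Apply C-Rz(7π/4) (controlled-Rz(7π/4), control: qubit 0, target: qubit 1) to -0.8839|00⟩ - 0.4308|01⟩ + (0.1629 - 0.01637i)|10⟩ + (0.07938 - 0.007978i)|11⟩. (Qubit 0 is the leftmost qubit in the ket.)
-0.8839|00⟩ - 0.4308|01⟩ + (-0.1568 - 0.04722i)|10⟩ + (-0.07028 + 0.03775i)|11⟩

C-Rz(7π/4) leaves the control-|0⟩ kets |00⟩, |01⟩ unchanged and applies Rz(7π/4) to qubit 1 on the control-|1⟩ pair (|10⟩, |11⟩).
Rz(7π/4) = [[e^(−iθ/2), 0], [0, e^(iθ/2)]] with e^(±iθ/2) = cos(θ/2) ± i·sin(θ/2); θ = 7π/4, cos(θ/2) ≈ -0.92388, sin(θ/2) ≈ 0.382683.
With a = amp(|10⟩) = (0.1629 - 0.01637i) and b = amp(|11⟩) = (0.07938 - 0.007978i):
new amp(|10⟩) = (-0.92388 - 0.382683i)·a = (-0.1568 - 0.04722i)
new amp(|11⟩) = (-0.92388 + 0.382683i)·b = (-0.07028 + 0.03775i)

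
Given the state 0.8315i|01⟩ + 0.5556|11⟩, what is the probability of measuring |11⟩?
0.3087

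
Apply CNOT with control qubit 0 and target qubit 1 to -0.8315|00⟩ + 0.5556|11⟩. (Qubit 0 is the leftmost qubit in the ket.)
-0.8315|00⟩ + 0.5556|10⟩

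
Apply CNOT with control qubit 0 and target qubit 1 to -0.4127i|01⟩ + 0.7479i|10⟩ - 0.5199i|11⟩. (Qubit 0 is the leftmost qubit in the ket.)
-0.4127i|01⟩ - 0.5199i|10⟩ + 0.7479i|11⟩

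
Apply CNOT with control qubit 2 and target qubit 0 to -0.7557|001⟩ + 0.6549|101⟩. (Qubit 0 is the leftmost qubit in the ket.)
0.6549|001⟩ - 0.7557|101⟩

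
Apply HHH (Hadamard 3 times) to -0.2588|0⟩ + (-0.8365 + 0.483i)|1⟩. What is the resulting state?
(-0.7745 + 0.3415i)|0⟩ + (0.4085 - 0.3415i)|1⟩

H² = I, so H^3 = H: a single Hadamard. With (a, b) = (-0.2588, (-0.8365 + 0.483i)), H gives ((a + b)/√2, (a − b)/√2) = ((-0.7745 + 0.3415i), (0.4085 - 0.3415i)).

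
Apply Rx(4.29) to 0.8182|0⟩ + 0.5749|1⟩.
(-0.4444 - 0.4827i)|0⟩ + (-0.3123 - 0.687i)|1⟩

Rx(4.29) = [[cos(θ/2), −i·sin(θ/2)], [−i·sin(θ/2), cos(θ/2)]]; θ = 4.29, cos(θ/2) ≈ -0.543166, sin(θ/2) ≈ 0.839625.
With a = amp(|0⟩) = 0.8182 and b = amp(|1⟩) = 0.5749:
new amp(|0⟩) = (-0.543166)·a + (-0.839625i)·b = (-0.4444 - 0.4827i)
new amp(|1⟩) = (-0.839625i)·a + (-0.543166)·b = (-0.3123 - 0.687i)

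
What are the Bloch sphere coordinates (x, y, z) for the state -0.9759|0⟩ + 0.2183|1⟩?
(-0.4261, 0, 0.9047)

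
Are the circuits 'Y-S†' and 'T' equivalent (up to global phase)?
No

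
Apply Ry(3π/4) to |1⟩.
-0.9239|0⟩ + 0.3827|1⟩

Ry(3π/4) = [[cos(θ/2), −sin(θ/2)], [sin(θ/2), cos(θ/2)]]; θ = 3π/4, cos(θ/2) ≈ 0.382683, sin(θ/2) ≈ 0.92388.
With a = amp(|0⟩) = 0 and b = amp(|1⟩) = 1:
new amp(|0⟩) = (0.382683)·a + (-0.92388)·b = -0.9239
new amp(|1⟩) = (0.92388)·a + (0.382683)·b = 0.3827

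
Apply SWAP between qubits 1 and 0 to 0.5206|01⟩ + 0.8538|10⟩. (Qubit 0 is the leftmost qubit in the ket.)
0.8538|01⟩ + 0.5206|10⟩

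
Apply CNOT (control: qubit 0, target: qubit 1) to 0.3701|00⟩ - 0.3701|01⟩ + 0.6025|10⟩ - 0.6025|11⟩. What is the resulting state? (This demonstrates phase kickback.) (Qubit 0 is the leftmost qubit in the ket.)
0.3701|00⟩ - 0.3701|01⟩ - 0.6025|10⟩ + 0.6025|11⟩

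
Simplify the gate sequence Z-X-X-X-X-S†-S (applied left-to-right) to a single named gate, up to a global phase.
Z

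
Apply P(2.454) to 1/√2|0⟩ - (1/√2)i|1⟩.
1/√2|0⟩ + (0.4488 + 0.5464i)|1⟩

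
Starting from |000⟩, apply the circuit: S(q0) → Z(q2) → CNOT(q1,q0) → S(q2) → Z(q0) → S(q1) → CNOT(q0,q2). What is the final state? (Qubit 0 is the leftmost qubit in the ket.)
|000⟩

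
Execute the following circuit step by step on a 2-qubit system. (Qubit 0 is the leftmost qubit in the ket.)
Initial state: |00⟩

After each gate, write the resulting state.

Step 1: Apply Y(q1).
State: i|01⟩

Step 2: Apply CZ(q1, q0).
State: i|01⟩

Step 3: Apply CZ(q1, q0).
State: i|01⟩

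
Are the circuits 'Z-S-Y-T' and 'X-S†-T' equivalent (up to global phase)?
Yes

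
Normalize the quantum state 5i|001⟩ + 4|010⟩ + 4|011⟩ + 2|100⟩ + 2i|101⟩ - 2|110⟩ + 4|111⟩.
0.5423i|001⟩ + 0.4339|010⟩ + 0.4339|011⟩ + 0.2169|100⟩ + 0.2169i|101⟩ - 0.2169|110⟩ + 0.4339|111⟩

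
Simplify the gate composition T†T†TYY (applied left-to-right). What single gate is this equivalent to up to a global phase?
T†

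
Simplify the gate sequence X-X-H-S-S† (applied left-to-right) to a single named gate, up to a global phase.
H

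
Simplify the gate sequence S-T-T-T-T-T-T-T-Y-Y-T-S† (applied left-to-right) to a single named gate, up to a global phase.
I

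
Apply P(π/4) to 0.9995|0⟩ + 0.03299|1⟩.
0.9995|0⟩ + (0.02333 + 0.02333i)|1⟩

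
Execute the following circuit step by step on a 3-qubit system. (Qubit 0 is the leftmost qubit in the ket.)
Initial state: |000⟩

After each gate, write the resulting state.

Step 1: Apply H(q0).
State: 1/√2|000⟩ + 1/√2|100⟩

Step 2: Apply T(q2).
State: 1/√2|000⟩ + 1/√2|100⟩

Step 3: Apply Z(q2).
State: 1/√2|000⟩ + 1/√2|100⟩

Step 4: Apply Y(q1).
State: (1/√2)i|010⟩ + (1/√2)i|110⟩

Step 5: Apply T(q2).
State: (1/√2)i|010⟩ + (1/√2)i|110⟩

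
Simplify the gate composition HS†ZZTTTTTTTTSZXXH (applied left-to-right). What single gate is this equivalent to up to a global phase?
X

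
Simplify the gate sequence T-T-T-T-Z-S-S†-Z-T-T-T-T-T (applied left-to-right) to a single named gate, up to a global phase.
T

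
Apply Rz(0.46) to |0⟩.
(0.9737 - 0.228i)|0⟩

Rz(0.46) = [[e^(−iθ/2), 0], [0, e^(iθ/2)]] with e^(±iθ/2) = cos(θ/2) ± i·sin(θ/2); θ = 0.46, cos(θ/2) ≈ 0.973666, sin(θ/2) ≈ 0.227978.
With a = amp(|0⟩) = 1 and b = amp(|1⟩) = 0:
new amp(|0⟩) = (0.973666 - 0.227978i)·a = (0.9737 - 0.228i)
new amp(|1⟩) = (0.973666 + 0.227978i)·b = 0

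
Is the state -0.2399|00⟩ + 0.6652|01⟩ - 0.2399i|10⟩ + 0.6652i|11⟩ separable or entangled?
Separable

Writing the state as a|00⟩ + b|01⟩ + c|10⟩ + d|11⟩, it is a product state iff ad − bc = 0.
Here (a, b, c, d) = (-0.2399, 0.6652, -0.2399i, 0.6652i): ad − bc = (-0.2399)(0.6652i) − (0.6652)(-0.2399i) = 0, so the state is separable.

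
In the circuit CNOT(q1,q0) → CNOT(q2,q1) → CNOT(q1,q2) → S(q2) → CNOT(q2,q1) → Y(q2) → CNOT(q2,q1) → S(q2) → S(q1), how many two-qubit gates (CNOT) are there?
5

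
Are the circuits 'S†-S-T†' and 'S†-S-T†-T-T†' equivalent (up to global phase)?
Yes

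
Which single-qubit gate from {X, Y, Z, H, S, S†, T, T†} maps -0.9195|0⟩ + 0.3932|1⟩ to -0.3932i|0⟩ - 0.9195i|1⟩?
Y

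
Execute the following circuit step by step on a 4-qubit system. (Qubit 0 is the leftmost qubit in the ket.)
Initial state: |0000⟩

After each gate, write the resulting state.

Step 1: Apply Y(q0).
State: i|1000⟩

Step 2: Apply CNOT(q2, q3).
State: i|1000⟩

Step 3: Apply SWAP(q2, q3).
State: i|1000⟩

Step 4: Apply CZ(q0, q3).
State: i|1000⟩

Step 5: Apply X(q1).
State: i|1100⟩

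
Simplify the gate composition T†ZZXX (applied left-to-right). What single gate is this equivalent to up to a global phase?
T†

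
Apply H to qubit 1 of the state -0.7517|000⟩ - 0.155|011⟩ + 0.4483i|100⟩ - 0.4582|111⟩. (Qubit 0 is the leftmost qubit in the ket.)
-0.5315|000⟩ - 0.1096|001⟩ - 0.5315|010⟩ + 0.1096|011⟩ + 0.317i|100⟩ - 0.324|101⟩ + 0.317i|110⟩ + 0.324|111⟩

H on qubit 1 mixes each pair of kets that differ only in qubit 1: amplitudes (a, b) of (|…0…⟩, |…1…⟩) become ((a + b)/√2, (a − b)/√2). Kets absent from the input have amplitude 0.
(|000⟩, |010⟩): (a, b) = (-0.7517, 0) → (-0.5315, -0.5315)
(|001⟩, |011⟩): (a, b) = (0, -0.155) → (-0.1096, 0.1096)
(|100⟩, |110⟩): (a, b) = (0.4483i, 0) → (0.317i, 0.317i)
(|101⟩, |111⟩): (a, b) = (0, -0.4582) → (-0.324, 0.324)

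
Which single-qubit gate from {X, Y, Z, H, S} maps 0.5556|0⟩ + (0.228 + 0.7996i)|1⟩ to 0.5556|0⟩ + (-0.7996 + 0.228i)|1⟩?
S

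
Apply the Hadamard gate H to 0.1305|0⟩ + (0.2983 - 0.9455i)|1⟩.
(0.3032 - 0.6686i)|0⟩ + (-0.1187 + 0.6686i)|1⟩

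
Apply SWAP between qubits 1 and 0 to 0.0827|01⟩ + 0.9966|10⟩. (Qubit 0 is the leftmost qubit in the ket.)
0.9966|01⟩ + 0.0827|10⟩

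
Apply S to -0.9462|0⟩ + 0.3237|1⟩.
-0.9462|0⟩ + 0.3237i|1⟩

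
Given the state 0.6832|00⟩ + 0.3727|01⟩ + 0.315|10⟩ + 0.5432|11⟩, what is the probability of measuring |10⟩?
0.09923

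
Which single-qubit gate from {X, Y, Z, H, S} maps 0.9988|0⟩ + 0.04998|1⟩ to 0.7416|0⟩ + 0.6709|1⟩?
H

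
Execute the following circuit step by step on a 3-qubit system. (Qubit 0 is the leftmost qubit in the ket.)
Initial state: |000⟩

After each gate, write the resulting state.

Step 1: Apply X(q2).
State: |001⟩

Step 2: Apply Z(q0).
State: |001⟩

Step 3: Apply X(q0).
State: |101⟩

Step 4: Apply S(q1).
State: |101⟩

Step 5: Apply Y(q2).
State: -i|100⟩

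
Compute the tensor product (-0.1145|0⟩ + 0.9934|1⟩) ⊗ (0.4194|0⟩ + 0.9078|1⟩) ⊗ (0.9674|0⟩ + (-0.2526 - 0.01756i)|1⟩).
-0.04646|000⟩ + (0.01213 + 0.0008433i)|001⟩ - 0.1006|010⟩ + (0.02626 + 0.001825i)|011⟩ + 0.403|100⟩ + (-0.1052 - 0.007316i)|101⟩ + 0.8724|110⟩ + (-0.2278 - 0.01584i)|111⟩

amp(|b₁b₂…⟩) = product of the factor amplitudes for bits b₁, b₂, …; only kets whose every factor amplitude is nonzero survive.
|000⟩: (-0.1145)(0.4194)(0.9674) = -0.04646
|001⟩: (-0.1145)(0.4194)(-0.2526 - 0.01756i) = (0.01213 + 0.0008433i)
|010⟩: (-0.1145)(0.9078)(0.9674) = -0.1006
|011⟩: (-0.1145)(0.9078)(-0.2526 - 0.01756i) = (0.02626 + 0.001825i)
|100⟩: (0.9934)(0.4194)(0.9674) = 0.403
|101⟩: (0.9934)(0.4194)(-0.2526 - 0.01756i) = (-0.1052 - 0.007316i)
|110⟩: (0.9934)(0.9078)(0.9674) = 0.8724
|111⟩: (0.9934)(0.9078)(-0.2526 - 0.01756i) = (-0.2278 - 0.01584i)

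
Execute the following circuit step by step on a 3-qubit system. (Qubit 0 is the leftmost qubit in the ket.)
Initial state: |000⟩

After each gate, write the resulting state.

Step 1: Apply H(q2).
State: 1/√2|000⟩ + 1/√2|001⟩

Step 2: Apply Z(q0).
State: 1/√2|000⟩ + 1/√2|001⟩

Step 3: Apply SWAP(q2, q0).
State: 1/√2|000⟩ + 1/√2|100⟩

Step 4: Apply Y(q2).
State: (1/√2)i|001⟩ + (1/√2)i|101⟩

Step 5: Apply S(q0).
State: (1/√2)i|001⟩ - 1/√2|101⟩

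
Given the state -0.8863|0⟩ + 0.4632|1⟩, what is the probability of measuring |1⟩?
0.2146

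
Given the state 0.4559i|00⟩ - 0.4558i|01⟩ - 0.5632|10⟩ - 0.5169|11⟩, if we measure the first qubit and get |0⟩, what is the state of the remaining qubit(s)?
0.7072i|0⟩ - 0.707i|1⟩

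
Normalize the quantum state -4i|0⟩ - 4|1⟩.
-(1/√2)i|0⟩ - 1/√2|1⟩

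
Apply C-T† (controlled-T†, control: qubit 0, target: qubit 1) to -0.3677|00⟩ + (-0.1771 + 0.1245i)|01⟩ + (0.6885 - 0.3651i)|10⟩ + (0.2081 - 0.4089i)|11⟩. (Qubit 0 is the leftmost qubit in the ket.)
-0.3677|00⟩ + (-0.1771 + 0.1245i)|01⟩ + (0.6885 - 0.3651i)|10⟩ + (-0.142 - 0.4363i)|11⟩

C-T† leaves the control-|0⟩ kets |00⟩, |01⟩ unchanged and applies T† to qubit 1 on the control-|1⟩ pair (|10⟩, |11⟩).
T† = [[1, 0], [0, (1/√2 - (1/√2)i)]].
With a = amp(|10⟩) = (0.6885 - 0.3651i) and b = amp(|11⟩) = (0.2081 - 0.4089i):
new amp(|10⟩) = (1)·a = (0.6885 - 0.3651i)
new amp(|11⟩) = (1/√2 - (1/√2)i)·b = (-0.142 - 0.4363i)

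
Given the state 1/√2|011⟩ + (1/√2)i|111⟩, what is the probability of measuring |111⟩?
1/2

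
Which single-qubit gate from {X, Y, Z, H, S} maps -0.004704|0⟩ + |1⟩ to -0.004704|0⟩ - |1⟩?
Z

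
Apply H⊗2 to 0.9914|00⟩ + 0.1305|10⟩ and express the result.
0.561|00⟩ + 0.561|01⟩ + 0.4305|10⟩ + 0.4305|11⟩

H⊗2 gives amp(|y⟩) = (1/2) Σ_x (−1)^(x·y) amp(|x⟩), where x·y is the number of positions in which both x and y have a 1.
|00⟩: (0.9914 + 0.1305)/2 = 0.561
|01⟩: (0.9914 + 0.1305)/2 = 0.561
|10⟩: (0.9914 - 0.1305)/2 = 0.4305
|11⟩: (0.9914 - 0.1305)/2 = 0.4305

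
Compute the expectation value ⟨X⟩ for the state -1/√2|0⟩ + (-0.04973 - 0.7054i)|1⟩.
0.07033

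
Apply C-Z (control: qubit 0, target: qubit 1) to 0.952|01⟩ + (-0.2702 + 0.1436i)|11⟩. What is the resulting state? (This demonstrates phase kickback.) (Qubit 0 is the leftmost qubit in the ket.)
0.952|01⟩ + (0.2702 - 0.1436i)|11⟩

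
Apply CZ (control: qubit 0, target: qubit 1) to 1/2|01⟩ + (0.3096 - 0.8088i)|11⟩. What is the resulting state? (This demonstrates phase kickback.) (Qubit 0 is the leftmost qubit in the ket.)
1/2|01⟩ + (-0.3096 + 0.8088i)|11⟩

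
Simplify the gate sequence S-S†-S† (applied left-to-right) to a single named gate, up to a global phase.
S†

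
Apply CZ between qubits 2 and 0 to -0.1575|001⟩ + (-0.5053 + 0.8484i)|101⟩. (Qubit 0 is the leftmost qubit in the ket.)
-0.1575|001⟩ + (0.5053 - 0.8484i)|101⟩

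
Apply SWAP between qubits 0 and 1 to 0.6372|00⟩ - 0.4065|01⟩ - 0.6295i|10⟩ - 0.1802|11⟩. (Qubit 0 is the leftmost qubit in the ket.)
0.6372|00⟩ - 0.6295i|01⟩ - 0.4065|10⟩ - 0.1802|11⟩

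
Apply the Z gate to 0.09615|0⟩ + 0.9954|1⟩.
0.09615|0⟩ - 0.9954|1⟩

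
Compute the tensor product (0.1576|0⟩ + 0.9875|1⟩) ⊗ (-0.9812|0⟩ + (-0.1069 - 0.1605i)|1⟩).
-0.1546|00⟩ + (-0.01685 - 0.02529i)|01⟩ - 0.9689|10⟩ + (-0.1056 - 0.1585i)|11⟩

amp(|b₁b₂…⟩) = product of the factor amplitudes for bits b₁, b₂, …; only kets whose every factor amplitude is nonzero survive.
|00⟩: (0.1576)(-0.9812) = -0.1546
|01⟩: (0.1576)(-0.1069 - 0.1605i) = (-0.01685 - 0.02529i)
|10⟩: (0.9875)(-0.9812) = -0.9689
|11⟩: (0.9875)(-0.1069 - 0.1605i) = (-0.1056 - 0.1585i)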